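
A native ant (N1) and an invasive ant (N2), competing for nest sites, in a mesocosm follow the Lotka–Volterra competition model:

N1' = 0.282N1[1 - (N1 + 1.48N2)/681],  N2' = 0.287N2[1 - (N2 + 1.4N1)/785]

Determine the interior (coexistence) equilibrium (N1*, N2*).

Setting both brackets to zero gives the nullclines N1 + 1.48N2 = 681 and 1.4N1 + N2 = 785.
Substituting N2 = 785 - 1.4N1 into the first: N1(1 - 1.48·1.4) = 681 - 1.48·785.
So N1* = -481/-1.07 = 449, and then N2* = 785 - 1.4·449 = 157.

N1* ≈ 449, N2* ≈ 157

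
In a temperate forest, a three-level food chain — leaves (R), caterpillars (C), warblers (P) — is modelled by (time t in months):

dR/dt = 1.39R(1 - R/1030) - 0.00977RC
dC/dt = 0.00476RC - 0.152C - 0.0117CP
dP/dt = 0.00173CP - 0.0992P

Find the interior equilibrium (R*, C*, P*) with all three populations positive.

From dP/dt = 0: 0.00173C* = 0.0992, so C* = 57.3.
From dR/dt = 0: 1.39(1 - R*/1030) = 0.00977·57.3, giving R* = 1030·(1 - 0.403) = 615.
From dC/dt = 0: 0.00476·615 - 0.152 = 0.0117P*, so P* = 2.77/0.0117 = 237.

R* ≈ 615, C* ≈ 57.3, P* ≈ 237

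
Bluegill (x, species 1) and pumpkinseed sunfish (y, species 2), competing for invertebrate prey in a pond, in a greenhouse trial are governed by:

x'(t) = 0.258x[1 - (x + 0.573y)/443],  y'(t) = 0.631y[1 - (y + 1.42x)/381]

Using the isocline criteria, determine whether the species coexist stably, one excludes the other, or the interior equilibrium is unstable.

species 1 excludes species 2

Compare the nullcline intercepts: K1/α12 = 443/0.573 = 773 > K2 = 381; K2/α21 = 381/1.42 = 268 < K1 = 443.
Since the inequalities point opposite ways, species 1 can invade but species 2 cannot.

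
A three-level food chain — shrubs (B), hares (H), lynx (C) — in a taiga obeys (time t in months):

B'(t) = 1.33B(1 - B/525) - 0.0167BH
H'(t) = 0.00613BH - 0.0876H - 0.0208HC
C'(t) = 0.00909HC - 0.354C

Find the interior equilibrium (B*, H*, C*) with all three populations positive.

From dC/dt = 0: 0.00909H* = 0.354, so H* = 38.9.
From dB/dt = 0: 1.33(1 - B*/525) = 0.0167·38.9, giving B* = 525·(1 - 0.489) = 268.
From dH/dt = 0: 0.00613·268 - 0.0876 = 0.0208C*, so C* = 1.56/0.0208 = 74.9.

B* ≈ 268, H* ≈ 38.9, C* ≈ 74.9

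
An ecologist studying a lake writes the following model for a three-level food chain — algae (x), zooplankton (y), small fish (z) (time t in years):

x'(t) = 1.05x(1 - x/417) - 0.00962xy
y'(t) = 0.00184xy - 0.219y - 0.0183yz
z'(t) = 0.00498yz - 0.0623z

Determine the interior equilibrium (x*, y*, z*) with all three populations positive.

From dz/dt = 0: 0.00498y* = 0.0623, so y* = 12.5.
From dx/dt = 0: 1.05(1 - x*/417) = 0.00962·12.5, giving x* = 417·(1 - 0.115) = 369.
From dy/dt = 0: 0.00184·369 - 0.219 = 0.0183z*, so z* = 0.46/0.0183 = 25.2.

x* ≈ 369, y* ≈ 12.5, z* ≈ 25.2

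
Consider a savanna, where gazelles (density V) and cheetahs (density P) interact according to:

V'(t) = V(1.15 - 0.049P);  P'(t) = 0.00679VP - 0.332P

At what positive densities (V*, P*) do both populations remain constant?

V* ≈ 48.9, P* ≈ 23.5

Set dP/dt = 0 with P > 0: 0.00679V - 0.332 = 0, so V* = 0.332/0.00679 = 48.9.
Set dV/dt = 0 with V > 0: 1.15 - 0.049P = 0, so P* = 1.15/0.049 = 23.5.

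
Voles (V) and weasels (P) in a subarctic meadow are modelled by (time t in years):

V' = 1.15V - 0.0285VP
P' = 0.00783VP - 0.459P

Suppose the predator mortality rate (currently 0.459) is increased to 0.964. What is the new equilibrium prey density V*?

V* ≈ 123

At the interior fixed point, setting dP/dt = 0 with P > 0 fixes V* = (predator death rate)/(VP coefficient) — independent of the other coefficients.
With the change, V* = 0.964/0.00783 = 123; it rises from 58.6.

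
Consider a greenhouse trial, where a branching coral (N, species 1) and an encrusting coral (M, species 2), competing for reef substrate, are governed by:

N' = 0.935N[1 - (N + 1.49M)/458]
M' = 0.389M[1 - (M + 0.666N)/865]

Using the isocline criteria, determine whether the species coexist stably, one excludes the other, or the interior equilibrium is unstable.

species 2 excludes species 1

Compare the nullcline intercepts: K1/α12 = 458/1.49 = 307 < K2 = 865; K2/α21 = 865/0.666 = 1300 > K1 = 458.
Since the inequalities point opposite ways, species 2 can invade but species 1 cannot.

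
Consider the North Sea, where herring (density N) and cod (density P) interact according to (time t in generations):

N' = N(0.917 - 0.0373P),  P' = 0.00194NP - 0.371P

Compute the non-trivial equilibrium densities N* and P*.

Set dP/dt = 0 with P > 0: 0.00194N - 0.371 = 0, so N* = 0.371/0.00194 = 191.
Set dN/dt = 0 with N > 0: 0.917 - 0.0373P = 0, so P* = 0.917/0.0373 = 24.6.

N* ≈ 191, P* ≈ 24.6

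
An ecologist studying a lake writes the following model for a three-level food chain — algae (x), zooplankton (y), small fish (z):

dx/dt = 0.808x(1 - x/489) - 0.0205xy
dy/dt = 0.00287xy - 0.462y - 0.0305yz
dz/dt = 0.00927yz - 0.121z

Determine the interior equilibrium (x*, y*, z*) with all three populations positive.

From dz/dt = 0: 0.00927y* = 0.121, so y* = 13.1.
From dx/dt = 0: 0.808(1 - x*/489) = 0.0205·13.1, giving x* = 489·(1 - 0.331) = 327.
From dy/dt = 0: 0.00287·327 - 0.462 = 0.0305z*, so z* = 0.477/0.0305 = 15.6.

x* ≈ 327, y* ≈ 13.1, z* ≈ 15.6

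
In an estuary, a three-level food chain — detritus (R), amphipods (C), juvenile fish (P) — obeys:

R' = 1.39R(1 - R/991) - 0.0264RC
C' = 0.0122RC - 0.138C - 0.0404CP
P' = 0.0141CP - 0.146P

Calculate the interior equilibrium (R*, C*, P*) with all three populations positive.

R* ≈ 796, C* ≈ 10.4, P* ≈ 237

From dP/dt = 0: 0.0141C* = 0.146, so C* = 10.4.
From dR/dt = 0: 1.39(1 - R*/991) = 0.0264·10.4, giving R* = 991·(1 - 0.197) = 796.
From dC/dt = 0: 0.0122·796 - 0.138 = 0.0404P*, so P* = 9.57/0.0404 = 237.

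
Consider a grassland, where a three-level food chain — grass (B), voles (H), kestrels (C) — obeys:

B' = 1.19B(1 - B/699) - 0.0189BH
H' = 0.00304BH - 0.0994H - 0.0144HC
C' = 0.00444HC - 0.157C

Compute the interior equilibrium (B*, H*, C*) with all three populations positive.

B* ≈ 306, H* ≈ 35.4, C* ≈ 57.8

From dC/dt = 0: 0.00444H* = 0.157, so H* = 35.4.
From dB/dt = 0: 1.19(1 - B*/699) = 0.0189·35.4, giving B* = 699·(1 - 0.562) = 306.
From dH/dt = 0: 0.00304·306 - 0.0994 = 0.0144C*, so C* = 0.832/0.0144 = 57.8.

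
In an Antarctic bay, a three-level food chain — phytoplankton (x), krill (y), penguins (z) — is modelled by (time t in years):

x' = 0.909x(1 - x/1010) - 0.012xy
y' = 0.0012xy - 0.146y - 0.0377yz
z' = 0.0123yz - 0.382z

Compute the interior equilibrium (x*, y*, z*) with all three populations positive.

x* ≈ 596, y* ≈ 31.1, z* ≈ 15.1

From dz/dt = 0: 0.0123y* = 0.382, so y* = 31.1.
From dx/dt = 0: 0.909(1 - x*/1010) = 0.012·31.1, giving x* = 1010·(1 - 0.41) = 596.
From dy/dt = 0: 0.0012·596 - 0.146 = 0.0377z*, so z* = 0.569/0.0377 = 15.1.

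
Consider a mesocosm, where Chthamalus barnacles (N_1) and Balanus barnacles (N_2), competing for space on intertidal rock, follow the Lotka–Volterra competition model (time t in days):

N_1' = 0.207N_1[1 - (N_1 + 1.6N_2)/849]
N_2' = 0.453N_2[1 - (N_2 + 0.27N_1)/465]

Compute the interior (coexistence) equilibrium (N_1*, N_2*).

N_1* ≈ 185, N_2* ≈ 415

Setting both brackets to zero gives the nullclines N_1 + 1.6N_2 = 849 and 0.27N_1 + N_2 = 465.
Substituting N_2 = 465 - 0.27N_1 into the first: N_1(1 - 1.6·0.27) = 849 - 1.6·465.
So N_1* = 105/0.568 = 185, and then N_2* = 465 - 0.27·185 = 415.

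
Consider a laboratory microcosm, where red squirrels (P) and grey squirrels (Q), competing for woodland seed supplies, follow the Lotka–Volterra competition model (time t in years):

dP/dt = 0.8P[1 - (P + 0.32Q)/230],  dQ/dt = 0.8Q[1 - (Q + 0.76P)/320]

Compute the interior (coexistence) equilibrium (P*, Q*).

P* ≈ 169, Q* ≈ 192

Setting both brackets to zero gives the nullclines P + 0.32Q = 230 and 0.76P + Q = 320.
Substituting Q = 320 - 0.76P into the first: P(1 - 0.32·0.76) = 230 - 0.32·320.
So P* = 128/0.757 = 169, and then Q* = 320 - 0.76·169 = 192.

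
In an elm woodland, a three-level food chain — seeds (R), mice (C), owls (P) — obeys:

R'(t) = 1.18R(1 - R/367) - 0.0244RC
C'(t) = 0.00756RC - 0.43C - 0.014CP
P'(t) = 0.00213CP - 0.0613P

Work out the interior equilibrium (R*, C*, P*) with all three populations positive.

R* ≈ 149, C* ≈ 28.8, P* ≈ 49.5

From dP/dt = 0: 0.00213C* = 0.0613, so C* = 28.8.
From dR/dt = 0: 1.18(1 - R*/367) = 0.0244·28.8, giving R* = 367·(1 - 0.595) = 149.
From dC/dt = 0: 0.00756·149 - 0.43 = 0.014P*, so P* = 0.693/0.014 = 49.5.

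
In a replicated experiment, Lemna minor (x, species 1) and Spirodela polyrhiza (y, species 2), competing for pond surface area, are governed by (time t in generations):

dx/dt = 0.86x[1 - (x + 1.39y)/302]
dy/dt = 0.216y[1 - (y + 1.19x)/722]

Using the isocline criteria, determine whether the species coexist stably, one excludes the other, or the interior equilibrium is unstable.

species 2 excludes species 1

Compare the nullcline intercepts: K1/α12 = 302/1.39 = 217 < K2 = 722; K2/α21 = 722/1.19 = 607 > K1 = 302.
Since the inequalities point opposite ways, species 2 can invade but species 1 cannot.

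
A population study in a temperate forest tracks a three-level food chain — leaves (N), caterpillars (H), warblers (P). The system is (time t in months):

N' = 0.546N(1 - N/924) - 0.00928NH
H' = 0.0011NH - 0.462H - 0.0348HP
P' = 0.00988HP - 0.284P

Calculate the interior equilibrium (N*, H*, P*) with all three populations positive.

N* ≈ 473, H* ≈ 28.7, P* ≈ 1.66

From dP/dt = 0: 0.00988H* = 0.284, so H* = 28.7.
From dN/dt = 0: 0.546(1 - N*/924) = 0.00928·28.7, giving N* = 924·(1 - 0.489) = 473.
From dH/dt = 0: 0.0011·473 - 0.462 = 0.0348P*, so P* = 0.0578/0.0348 = 1.66.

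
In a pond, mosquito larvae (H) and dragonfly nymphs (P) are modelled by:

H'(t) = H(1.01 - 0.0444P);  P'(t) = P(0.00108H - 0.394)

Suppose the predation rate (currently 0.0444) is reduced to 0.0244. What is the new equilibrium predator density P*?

P* ≈ 41.4

At the interior fixed point, setting dH/dt = 0 with H > 0 fixes P* = (prey growth rate)/(HP coefficient) — independent of the other coefficients.
With the change, P* = 1.01/0.0244 = 41.4; it rises from 22.7.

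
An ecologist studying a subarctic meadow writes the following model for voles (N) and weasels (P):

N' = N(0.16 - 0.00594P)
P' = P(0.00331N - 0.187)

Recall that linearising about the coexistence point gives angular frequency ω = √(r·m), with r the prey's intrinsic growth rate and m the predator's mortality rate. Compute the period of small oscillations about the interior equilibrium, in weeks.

Here r = 0.16 and m = 0.187, so r·m = 0.0299.
ω = √0.0299 = 0.173 per week, hence T = 2π/ω ≈ 36.3 weeks.

T ≈ 36.3 weeks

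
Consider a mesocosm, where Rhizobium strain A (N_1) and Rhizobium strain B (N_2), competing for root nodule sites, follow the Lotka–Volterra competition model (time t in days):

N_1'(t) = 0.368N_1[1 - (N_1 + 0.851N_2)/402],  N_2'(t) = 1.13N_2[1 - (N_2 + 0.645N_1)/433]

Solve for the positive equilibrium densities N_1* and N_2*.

Setting both brackets to zero gives the nullclines N_1 + 0.851N_2 = 402 and 0.645N_1 + N_2 = 433.
Substituting N_2 = 433 - 0.645N_1 into the first: N_1(1 - 0.851·0.645) = 402 - 0.851·433.
So N_1* = 33.5/0.451 = 74.3, and then N_2* = 433 - 0.645·74.3 = 385.

N_1* ≈ 74.3, N_2* ≈ 385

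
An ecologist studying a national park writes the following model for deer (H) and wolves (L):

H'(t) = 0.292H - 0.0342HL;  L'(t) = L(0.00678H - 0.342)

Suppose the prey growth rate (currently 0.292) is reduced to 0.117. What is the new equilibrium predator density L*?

At the interior fixed point, setting dH/dt = 0 with H > 0 fixes L* = (prey growth rate)/(HL coefficient) — independent of the other coefficients.
With the change, L* = 0.117/0.0342 = 3.42; it falls from 8.54.

L* ≈ 3.42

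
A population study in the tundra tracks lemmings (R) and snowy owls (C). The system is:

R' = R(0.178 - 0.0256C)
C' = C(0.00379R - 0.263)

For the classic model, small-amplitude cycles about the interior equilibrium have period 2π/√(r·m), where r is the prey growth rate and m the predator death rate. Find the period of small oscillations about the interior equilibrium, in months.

Here r = 0.178 and m = 0.263, so r·m = 0.0468.
ω = √0.0468 = 0.216 per month, hence T = 2π/ω ≈ 29 months.

T ≈ 29 months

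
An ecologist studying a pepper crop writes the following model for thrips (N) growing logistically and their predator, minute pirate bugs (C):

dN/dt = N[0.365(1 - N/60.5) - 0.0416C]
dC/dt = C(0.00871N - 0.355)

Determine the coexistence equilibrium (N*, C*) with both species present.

N* ≈ 40.8, C* ≈ 2.86

From dC/dt = 0 with C > 0: 0.00871N* = 0.355, so N* = 40.8.
Substitute into dN/dt = 0: 0.365(1 - 40.8/60.5) = 0.0416C*.
The bracket is 0.326, giving C* = 0.119/0.0416 = 2.86.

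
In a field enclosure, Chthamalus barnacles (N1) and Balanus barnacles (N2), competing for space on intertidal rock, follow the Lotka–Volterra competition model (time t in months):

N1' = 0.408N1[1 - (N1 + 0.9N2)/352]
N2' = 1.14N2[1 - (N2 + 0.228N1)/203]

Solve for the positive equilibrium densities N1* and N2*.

N1* ≈ 213, N2* ≈ 154

Setting both brackets to zero gives the nullclines N1 + 0.9N2 = 352 and 0.228N1 + N2 = 203.
Substituting N2 = 203 - 0.228N1 into the first: N1(1 - 0.9·0.228) = 352 - 0.9·203.
So N1* = 169/0.795 = 213, and then N2* = 203 - 0.228·213 = 154.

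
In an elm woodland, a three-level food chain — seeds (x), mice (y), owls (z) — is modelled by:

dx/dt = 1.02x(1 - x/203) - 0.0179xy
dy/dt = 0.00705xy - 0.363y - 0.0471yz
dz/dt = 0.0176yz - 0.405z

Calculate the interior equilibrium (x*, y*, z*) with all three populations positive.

x* ≈ 121, y* ≈ 23, z* ≈ 10.4

From dz/dt = 0: 0.0176y* = 0.405, so y* = 23.
From dx/dt = 0: 1.02(1 - x*/203) = 0.0179·23, giving x* = 203·(1 - 0.404) = 121.
From dy/dt = 0: 0.00705·121 - 0.363 = 0.0471z*, so z* = 0.49/0.0471 = 10.4.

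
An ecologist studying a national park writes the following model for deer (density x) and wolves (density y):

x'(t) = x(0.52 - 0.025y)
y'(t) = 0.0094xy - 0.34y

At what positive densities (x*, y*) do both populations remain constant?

Set dy/dt = 0 with y > 0: 0.0094x - 0.34 = 0, so x* = 0.34/0.0094 = 36.2.
Set dx/dt = 0 with x > 0: 0.52 - 0.025y = 0, so y* = 0.52/0.025 = 20.8.

x* ≈ 36.2, y* ≈ 20.8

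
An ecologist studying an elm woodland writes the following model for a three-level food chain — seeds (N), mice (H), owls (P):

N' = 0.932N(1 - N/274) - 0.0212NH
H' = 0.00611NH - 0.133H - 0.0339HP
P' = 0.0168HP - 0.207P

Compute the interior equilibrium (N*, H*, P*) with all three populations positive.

From dP/dt = 0: 0.0168H* = 0.207, so H* = 12.3.
From dN/dt = 0: 0.932(1 - N*/274) = 0.0212·12.3, giving N* = 274·(1 - 0.28) = 197.
From dH/dt = 0: 0.00611·197 - 0.133 = 0.0339P*, so P* = 1.07/0.0339 = 31.6.

N* ≈ 197, H* ≈ 12.3, P* ≈ 31.6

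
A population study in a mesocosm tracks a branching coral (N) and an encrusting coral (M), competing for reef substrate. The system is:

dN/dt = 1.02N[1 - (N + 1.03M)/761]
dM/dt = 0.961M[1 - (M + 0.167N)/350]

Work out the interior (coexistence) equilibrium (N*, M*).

N* ≈ 484, M* ≈ 269

Setting both brackets to zero gives the nullclines N + 1.03M = 761 and 0.167N + M = 350.
Substituting M = 350 - 0.167N into the first: N(1 - 1.03·0.167) = 761 - 1.03·350.
So N* = 400/0.828 = 484, and then M* = 350 - 0.167·484 = 269.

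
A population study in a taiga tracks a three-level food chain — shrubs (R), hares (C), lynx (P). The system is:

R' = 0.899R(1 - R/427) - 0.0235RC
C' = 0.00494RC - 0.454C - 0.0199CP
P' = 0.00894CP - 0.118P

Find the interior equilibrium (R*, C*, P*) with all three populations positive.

R* ≈ 280, C* ≈ 13.2, P* ≈ 46.6

From dP/dt = 0: 0.00894C* = 0.118, so C* = 13.2.
From dR/dt = 0: 0.899(1 - R*/427) = 0.0235·13.2, giving R* = 427·(1 - 0.345) = 280.
From dC/dt = 0: 0.00494·280 - 0.454 = 0.0199P*, so P* = 0.928/0.0199 = 46.6.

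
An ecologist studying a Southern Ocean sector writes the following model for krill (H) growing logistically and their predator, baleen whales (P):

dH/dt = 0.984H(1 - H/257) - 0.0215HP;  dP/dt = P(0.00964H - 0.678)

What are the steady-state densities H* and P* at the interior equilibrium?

From dP/dt = 0 with P > 0: 0.00964H* = 0.678, so H* = 70.3.
Substitute into dH/dt = 0: 0.984(1 - 70.3/257) = 0.0215P*.
The bracket is 0.726, giving P* = 0.715/0.0215 = 33.2.

H* ≈ 70.3, P* ≈ 33.2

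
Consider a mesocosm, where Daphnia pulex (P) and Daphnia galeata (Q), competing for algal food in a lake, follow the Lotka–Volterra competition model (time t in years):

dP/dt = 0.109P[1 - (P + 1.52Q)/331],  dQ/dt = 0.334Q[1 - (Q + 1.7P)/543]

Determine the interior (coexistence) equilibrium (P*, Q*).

P* ≈ 312, Q* ≈ 12.4

Setting both brackets to zero gives the nullclines P + 1.52Q = 331 and 1.7P + Q = 543.
Substituting Q = 543 - 1.7P into the first: P(1 - 1.52·1.7) = 331 - 1.52·543.
So P* = -494/-1.58 = 312, and then Q* = 543 - 1.7·312 = 12.4.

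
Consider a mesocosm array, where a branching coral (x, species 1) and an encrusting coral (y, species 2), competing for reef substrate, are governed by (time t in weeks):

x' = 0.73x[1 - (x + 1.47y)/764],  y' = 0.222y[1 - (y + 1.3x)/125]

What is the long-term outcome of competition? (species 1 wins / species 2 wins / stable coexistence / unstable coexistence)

Compare the nullcline intercepts: K1/α12 = 764/1.47 = 520 > K2 = 125; K2/α21 = 125/1.3 = 96.2 < K1 = 764.
Since the inequalities point opposite ways, species 1 can invade but species 2 cannot.

species 1 excludes species 2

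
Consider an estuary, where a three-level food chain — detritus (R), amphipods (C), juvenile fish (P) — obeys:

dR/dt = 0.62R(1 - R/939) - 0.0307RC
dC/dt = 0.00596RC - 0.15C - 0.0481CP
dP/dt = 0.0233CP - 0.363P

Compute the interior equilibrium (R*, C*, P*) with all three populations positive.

From dP/dt = 0: 0.0233C* = 0.363, so C* = 15.6.
From dR/dt = 0: 0.62(1 - R*/939) = 0.0307·15.6, giving R* = 939·(1 - 0.771) = 215.
From dC/dt = 0: 0.00596·215 - 0.15 = 0.0481P*, so P* = 1.13/0.0481 = 23.5.

R* ≈ 215, C* ≈ 15.6, P* ≈ 23.5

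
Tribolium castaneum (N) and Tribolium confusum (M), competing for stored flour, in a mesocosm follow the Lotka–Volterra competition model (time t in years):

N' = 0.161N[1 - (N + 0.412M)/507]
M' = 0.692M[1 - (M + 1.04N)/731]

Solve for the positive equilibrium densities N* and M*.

Setting both brackets to zero gives the nullclines N + 0.412M = 507 and 1.04N + M = 731.
Substituting M = 731 - 1.04N into the first: N(1 - 0.412·1.04) = 507 - 0.412·731.
So N* = 206/0.572 = 360, and then M* = 731 - 1.04·360 = 356.

N* ≈ 360, M* ≈ 356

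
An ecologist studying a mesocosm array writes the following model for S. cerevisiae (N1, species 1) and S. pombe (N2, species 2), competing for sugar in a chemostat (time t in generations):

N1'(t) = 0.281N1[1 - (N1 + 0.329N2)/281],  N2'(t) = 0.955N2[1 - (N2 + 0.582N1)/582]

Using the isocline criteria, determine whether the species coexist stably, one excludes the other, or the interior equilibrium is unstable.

Compare the nullcline intercepts: K1/α12 = 281/0.329 = 854 > K2 = 582; K2/α21 = 582/0.582 = 1000 > K1 = 281.
Since both inequalities hold, each species can invade when rare, so the interior equilibrium is stable.

stable coexistence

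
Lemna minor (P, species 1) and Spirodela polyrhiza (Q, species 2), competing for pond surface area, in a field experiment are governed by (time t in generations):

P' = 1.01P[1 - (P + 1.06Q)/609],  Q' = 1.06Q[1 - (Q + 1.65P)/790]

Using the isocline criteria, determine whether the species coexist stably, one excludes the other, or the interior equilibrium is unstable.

unstable coexistence (outcome depends on initial conditions)

Compare the nullcline intercepts: K1/α12 = 609/1.06 = 575 < K2 = 790; K2/α21 = 790/1.65 = 479 < K1 = 609.
Since both are reversed, neither can invade when rare; the interior point is a saddle.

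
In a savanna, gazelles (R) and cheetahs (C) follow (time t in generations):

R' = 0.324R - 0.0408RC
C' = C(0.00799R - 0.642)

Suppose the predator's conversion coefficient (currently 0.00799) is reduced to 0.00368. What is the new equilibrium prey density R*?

R* ≈ 174

At the interior fixed point, setting dC/dt = 0 with C > 0 fixes R* = (predator death rate)/(RC coefficient) — independent of the other coefficients.
With the change, R* = 0.642/0.00368 = 174; it rises from 80.4.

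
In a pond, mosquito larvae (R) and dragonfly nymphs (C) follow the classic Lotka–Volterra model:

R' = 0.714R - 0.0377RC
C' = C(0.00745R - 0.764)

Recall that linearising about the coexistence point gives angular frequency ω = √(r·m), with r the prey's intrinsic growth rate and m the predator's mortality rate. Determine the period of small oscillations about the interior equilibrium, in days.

T ≈ 8.51 days

Here r = 0.714 and m = 0.764, so r·m = 0.545.
ω = √0.545 = 0.739 per day, hence T = 2π/ω ≈ 8.51 days.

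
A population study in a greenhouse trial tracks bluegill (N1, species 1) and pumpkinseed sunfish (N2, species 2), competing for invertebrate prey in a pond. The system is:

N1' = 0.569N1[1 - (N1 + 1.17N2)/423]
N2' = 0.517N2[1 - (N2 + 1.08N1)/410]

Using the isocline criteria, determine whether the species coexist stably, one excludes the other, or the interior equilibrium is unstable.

Compare the nullcline intercepts: K1/α12 = 423/1.17 = 362 < K2 = 410; K2/α21 = 410/1.08 = 380 < K1 = 423.
Since both are reversed, neither can invade when rare; the interior point is a saddle.

unstable coexistence (outcome depends on initial conditions)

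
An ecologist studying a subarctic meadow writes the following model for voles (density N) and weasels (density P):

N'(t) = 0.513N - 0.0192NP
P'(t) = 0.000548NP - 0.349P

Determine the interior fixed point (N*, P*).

N* ≈ 637, P* ≈ 26.7

Set dP/dt = 0 with P > 0: 0.000548N - 0.349 = 0, so N* = 0.349/0.000548 = 637.
Set dN/dt = 0 with N > 0: 0.513 - 0.0192P = 0, so P* = 0.513/0.0192 = 26.7.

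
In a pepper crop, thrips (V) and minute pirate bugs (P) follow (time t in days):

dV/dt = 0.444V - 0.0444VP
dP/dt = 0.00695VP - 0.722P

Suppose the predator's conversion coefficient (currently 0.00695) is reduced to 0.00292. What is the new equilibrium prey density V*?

At the interior fixed point, setting dP/dt = 0 with P > 0 fixes V* = (predator death rate)/(VP coefficient) — independent of the other coefficients.
With the change, V* = 0.722/0.00292 = 247; it rises from 104.

V* ≈ 247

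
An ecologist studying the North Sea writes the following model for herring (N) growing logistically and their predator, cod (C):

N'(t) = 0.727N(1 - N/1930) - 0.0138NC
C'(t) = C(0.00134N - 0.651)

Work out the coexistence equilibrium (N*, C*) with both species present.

N* ≈ 486, C* ≈ 39.4

From dC/dt = 0 with C > 0: 0.00134N* = 0.651, so N* = 486.
Substitute into dN/dt = 0: 0.727(1 - 486/1930) = 0.0138C*.
The bracket is 0.748, giving C* = 0.544/0.0138 = 39.4.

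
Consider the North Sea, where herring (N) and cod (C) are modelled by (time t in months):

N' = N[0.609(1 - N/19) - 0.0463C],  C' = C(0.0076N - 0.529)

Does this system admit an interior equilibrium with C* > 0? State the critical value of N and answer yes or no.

The predator equation gives dC/dt > 0 only when N > 0.529/0.0076 = 69.6.
Without the predator, N → K = 19. Since 19 < 69.6, the predator cannot invade.

Threshold N = 69.6; K < 69.6, so no, the predator goes extinct.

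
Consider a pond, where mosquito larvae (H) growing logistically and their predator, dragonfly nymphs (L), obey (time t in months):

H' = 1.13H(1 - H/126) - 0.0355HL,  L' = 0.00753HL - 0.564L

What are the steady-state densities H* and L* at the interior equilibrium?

H* ≈ 74.9, L* ≈ 12.9

From dL/dt = 0 with L > 0: 0.00753H* = 0.564, so H* = 74.9.
Substitute into dH/dt = 0: 1.13(1 - 74.9/126) = 0.0355L*.
The bracket is 0.406, giving L* = 0.458/0.0355 = 12.9.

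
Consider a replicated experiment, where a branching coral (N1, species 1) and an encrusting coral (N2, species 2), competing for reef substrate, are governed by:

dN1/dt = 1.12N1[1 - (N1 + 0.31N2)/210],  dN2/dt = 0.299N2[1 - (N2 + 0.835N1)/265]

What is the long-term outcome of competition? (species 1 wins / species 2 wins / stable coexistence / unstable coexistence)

Compare the nullcline intercepts: K1/α12 = 210/0.31 = 677 > K2 = 265; K2/α21 = 265/0.835 = 317 > K1 = 210.
Since both inequalities hold, each species can invade when rare, so the interior equilibrium is stable.

stable coexistence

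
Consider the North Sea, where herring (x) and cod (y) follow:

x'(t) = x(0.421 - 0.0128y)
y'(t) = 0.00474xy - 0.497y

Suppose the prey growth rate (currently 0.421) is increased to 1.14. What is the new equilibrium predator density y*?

At the interior fixed point, setting dx/dt = 0 with x > 0 fixes y* = (prey growth rate)/(xy coefficient) — independent of the other coefficients.
With the change, y* = 1.14/0.0128 = 89.1; it rises from 32.9.

y* ≈ 89.1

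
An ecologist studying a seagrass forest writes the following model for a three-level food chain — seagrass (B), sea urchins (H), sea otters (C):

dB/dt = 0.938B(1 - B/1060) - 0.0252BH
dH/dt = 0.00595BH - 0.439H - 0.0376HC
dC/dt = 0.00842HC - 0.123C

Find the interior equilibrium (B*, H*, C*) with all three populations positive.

B* ≈ 644, H* ≈ 14.6, C* ≈ 90.2

From dC/dt = 0: 0.00842H* = 0.123, so H* = 14.6.
From dB/dt = 0: 0.938(1 - B*/1060) = 0.0252·14.6, giving B* = 1060·(1 - 0.392) = 644.
From dH/dt = 0: 0.00595·644 - 0.439 = 0.0376C*, so C* = 3.39/0.0376 = 90.2.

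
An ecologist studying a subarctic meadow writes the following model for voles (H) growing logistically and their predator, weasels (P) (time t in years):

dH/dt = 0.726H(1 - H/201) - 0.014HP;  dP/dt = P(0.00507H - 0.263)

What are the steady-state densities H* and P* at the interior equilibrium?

From dP/dt = 0 with P > 0: 0.00507H* = 0.263, so H* = 51.9.
Substitute into dH/dt = 0: 0.726(1 - 51.9/201) = 0.014P*.
The bracket is 0.742, giving P* = 0.539/0.014 = 38.5.

H* ≈ 51.9, P* ≈ 38.5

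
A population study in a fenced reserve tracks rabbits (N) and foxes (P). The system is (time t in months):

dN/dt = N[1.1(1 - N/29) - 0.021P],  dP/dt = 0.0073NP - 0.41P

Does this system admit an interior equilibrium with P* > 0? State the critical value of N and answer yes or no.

The predator equation gives dP/dt > 0 only when N > 0.41/0.0073 = 56.2.
Without the predator, N → K = 29. Since 29 < 56.2, the predator cannot invade.

Threshold N = 56.2; K < 56.2, so no, the predator goes extinct.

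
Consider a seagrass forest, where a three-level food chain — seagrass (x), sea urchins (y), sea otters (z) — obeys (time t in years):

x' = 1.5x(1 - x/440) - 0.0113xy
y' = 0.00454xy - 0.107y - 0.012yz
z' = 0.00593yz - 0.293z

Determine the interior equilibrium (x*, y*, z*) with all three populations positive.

From dz/dt = 0: 0.00593y* = 0.293, so y* = 49.4.
From dx/dt = 0: 1.5(1 - x*/440) = 0.0113·49.4, giving x* = 440·(1 - 0.372) = 276.
From dy/dt = 0: 0.00454·276 - 0.107 = 0.012z*, so z* = 1.15/0.012 = 95.6.

x* ≈ 276, y* ≈ 49.4, z* ≈ 95.6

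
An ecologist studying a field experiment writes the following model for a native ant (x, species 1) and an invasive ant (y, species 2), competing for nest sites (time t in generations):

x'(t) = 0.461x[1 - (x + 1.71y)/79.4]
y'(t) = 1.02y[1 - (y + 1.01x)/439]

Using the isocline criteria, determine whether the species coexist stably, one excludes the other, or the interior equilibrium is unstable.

species 2 excludes species 1

Compare the nullcline intercepts: K1/α12 = 79.4/1.71 = 46.4 < K2 = 439; K2/α21 = 439/1.01 = 435 > K1 = 79.4.
Since the inequalities point opposite ways, species 2 can invade but species 1 cannot.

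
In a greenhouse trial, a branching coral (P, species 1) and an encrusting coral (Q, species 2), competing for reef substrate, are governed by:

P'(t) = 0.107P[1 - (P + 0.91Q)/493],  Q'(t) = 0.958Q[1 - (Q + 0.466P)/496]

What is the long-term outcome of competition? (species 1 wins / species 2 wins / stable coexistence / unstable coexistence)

Compare the nullcline intercepts: K1/α12 = 493/0.91 = 542 > K2 = 496; K2/α21 = 496/0.466 = 1060 > K1 = 493.
Since both inequalities hold, each species can invade when rare, so the interior equilibrium is stable.

stable coexistence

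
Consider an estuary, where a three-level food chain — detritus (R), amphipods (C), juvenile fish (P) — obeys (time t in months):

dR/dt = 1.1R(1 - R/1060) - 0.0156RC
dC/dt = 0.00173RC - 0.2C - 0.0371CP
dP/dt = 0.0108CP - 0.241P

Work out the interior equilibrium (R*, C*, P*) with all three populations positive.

R* ≈ 725, C* ≈ 22.3, P* ≈ 28.4

From dP/dt = 0: 0.0108C* = 0.241, so C* = 22.3.
From dR/dt = 0: 1.1(1 - R*/1060) = 0.0156·22.3, giving R* = 1060·(1 - 0.316) = 725.
From dC/dt = 0: 0.00173·725 - 0.2 = 0.0371P*, so P* = 1.05/0.0371 = 28.4.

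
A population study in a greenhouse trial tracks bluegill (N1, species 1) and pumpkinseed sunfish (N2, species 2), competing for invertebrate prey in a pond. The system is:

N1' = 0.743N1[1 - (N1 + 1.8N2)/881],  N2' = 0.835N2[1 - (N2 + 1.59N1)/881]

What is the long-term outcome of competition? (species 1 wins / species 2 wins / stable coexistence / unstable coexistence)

unstable coexistence (outcome depends on initial conditions)

Compare the nullcline intercepts: K1/α12 = 881/1.8 = 489 < K2 = 881; K2/α21 = 881/1.59 = 554 < K1 = 881.
Since both are reversed, neither can invade when rare; the interior point is a saddle.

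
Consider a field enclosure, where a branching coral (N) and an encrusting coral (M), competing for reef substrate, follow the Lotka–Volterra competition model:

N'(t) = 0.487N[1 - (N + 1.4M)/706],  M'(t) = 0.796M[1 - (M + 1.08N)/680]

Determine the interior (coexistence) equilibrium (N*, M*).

Setting both brackets to zero gives the nullclines N + 1.4M = 706 and 1.08N + M = 680.
Substituting M = 680 - 1.08N into the first: N(1 - 1.4·1.08) = 706 - 1.4·680.
So N* = -246/-0.512 = 480, and then M* = 680 - 1.08·480 = 161.

N* ≈ 480, M* ≈ 161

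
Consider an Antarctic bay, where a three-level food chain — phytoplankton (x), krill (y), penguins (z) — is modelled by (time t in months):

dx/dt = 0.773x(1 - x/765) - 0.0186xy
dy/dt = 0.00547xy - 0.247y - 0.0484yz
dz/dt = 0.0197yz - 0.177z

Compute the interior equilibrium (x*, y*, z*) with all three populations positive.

From dz/dt = 0: 0.0197y* = 0.177, so y* = 8.98.
From dx/dt = 0: 0.773(1 - x*/765) = 0.0186·8.98, giving x* = 765·(1 - 0.216) = 600.
From dy/dt = 0: 0.00547·600 - 0.247 = 0.0484z*, so z* = 3.03/0.0484 = 62.7.

x* ≈ 600, y* ≈ 8.98, z* ≈ 62.7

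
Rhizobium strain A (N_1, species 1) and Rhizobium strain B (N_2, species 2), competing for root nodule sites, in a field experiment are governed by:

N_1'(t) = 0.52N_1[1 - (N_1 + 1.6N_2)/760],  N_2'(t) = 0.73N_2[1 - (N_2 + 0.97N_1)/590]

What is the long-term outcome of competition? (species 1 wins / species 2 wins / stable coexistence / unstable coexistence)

Compare the nullcline intercepts: K1/α12 = 760/1.6 = 475 < K2 = 590; K2/α21 = 590/0.97 = 608 < K1 = 760.
Since both are reversed, neither can invade when rare; the interior point is a saddle.

unstable coexistence (outcome depends on initial conditions)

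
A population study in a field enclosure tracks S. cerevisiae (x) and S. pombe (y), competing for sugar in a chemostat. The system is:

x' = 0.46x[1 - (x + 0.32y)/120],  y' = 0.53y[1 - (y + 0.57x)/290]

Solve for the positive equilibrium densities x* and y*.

Setting both brackets to zero gives the nullclines x + 0.32y = 120 and 0.57x + y = 290.
Substituting y = 290 - 0.57x into the first: x(1 - 0.32·0.57) = 120 - 0.32·290.
So x* = 27.2/0.818 = 33.3, and then y* = 290 - 0.57·33.3 = 271.

x* ≈ 33.3, y* ≈ 271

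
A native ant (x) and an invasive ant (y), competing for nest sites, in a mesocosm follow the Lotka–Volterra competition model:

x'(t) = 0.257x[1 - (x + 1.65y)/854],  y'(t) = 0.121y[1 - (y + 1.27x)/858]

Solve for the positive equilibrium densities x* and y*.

Setting both brackets to zero gives the nullclines x + 1.65y = 854 and 1.27x + y = 858.
Substituting y = 858 - 1.27x into the first: x(1 - 1.65·1.27) = 854 - 1.65·858.
So x* = -562/-1.1 = 513, and then y* = 858 - 1.27·513 = 207.

x* ≈ 513, y* ≈ 207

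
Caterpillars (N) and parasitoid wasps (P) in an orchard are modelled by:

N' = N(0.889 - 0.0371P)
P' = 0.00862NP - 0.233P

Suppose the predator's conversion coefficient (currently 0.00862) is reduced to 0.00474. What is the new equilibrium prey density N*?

N* ≈ 49.2

At the interior fixed point, setting dP/dt = 0 with P > 0 fixes N* = (predator death rate)/(NP coefficient) — independent of the other coefficients.
With the change, N* = 0.233/0.00474 = 49.2; it rises from 27.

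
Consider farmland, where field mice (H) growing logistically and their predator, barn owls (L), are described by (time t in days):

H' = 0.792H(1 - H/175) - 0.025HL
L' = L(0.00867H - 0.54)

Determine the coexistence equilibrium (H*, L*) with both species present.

H* ≈ 62.3, L* ≈ 20.4

From dL/dt = 0 with L > 0: 0.00867H* = 0.54, so H* = 62.3.
Substitute into dH/dt = 0: 0.792(1 - 62.3/175) = 0.025L*.
The bracket is 0.644, giving L* = 0.51/0.025 = 20.4.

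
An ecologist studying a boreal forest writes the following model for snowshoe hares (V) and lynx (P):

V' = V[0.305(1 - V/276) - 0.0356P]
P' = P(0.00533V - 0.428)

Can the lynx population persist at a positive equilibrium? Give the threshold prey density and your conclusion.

Threshold V = 80.3; K > 80.3, so yes, the predator persists.

The predator equation gives dP/dt > 0 only when V > 0.428/0.00533 = 80.3.
Without the predator, V → K = 276. Since 276 > 80.3, the predator can invade and persist.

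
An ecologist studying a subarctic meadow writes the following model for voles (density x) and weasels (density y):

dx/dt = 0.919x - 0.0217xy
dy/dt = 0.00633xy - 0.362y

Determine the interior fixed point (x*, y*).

x* ≈ 57.2, y* ≈ 42.4

Set dy/dt = 0 with y > 0: 0.00633x - 0.362 = 0, so x* = 0.362/0.00633 = 57.2.
Set dx/dt = 0 with x > 0: 0.919 - 0.0217y = 0, so y* = 0.919/0.0217 = 42.4.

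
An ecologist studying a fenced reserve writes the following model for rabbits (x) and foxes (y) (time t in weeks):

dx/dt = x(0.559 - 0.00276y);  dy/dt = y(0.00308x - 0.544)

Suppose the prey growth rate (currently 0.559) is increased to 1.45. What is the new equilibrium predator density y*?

At the interior fixed point, setting dx/dt = 0 with x > 0 fixes y* = (prey growth rate)/(xy coefficient) — independent of the other coefficients.
With the change, y* = 1.45/0.00276 = 525; it rises from 203.

y* ≈ 525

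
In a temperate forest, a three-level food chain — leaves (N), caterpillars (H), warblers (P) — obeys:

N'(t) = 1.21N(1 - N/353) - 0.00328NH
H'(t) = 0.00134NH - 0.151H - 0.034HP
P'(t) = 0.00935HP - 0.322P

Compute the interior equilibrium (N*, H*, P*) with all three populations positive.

From dP/dt = 0: 0.00935H* = 0.322, so H* = 34.4.
From dN/dt = 0: 1.21(1 - N*/353) = 0.00328·34.4, giving N* = 353·(1 - 0.0934) = 320.
From dH/dt = 0: 0.00134·320 - 0.151 = 0.034P*, so P* = 0.278/0.034 = 8.17.

N* ≈ 320, H* ≈ 34.4, P* ≈ 8.17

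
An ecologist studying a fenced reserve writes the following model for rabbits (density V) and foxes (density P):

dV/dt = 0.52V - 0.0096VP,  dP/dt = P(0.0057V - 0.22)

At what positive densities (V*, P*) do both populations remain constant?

V* ≈ 38.6, P* ≈ 54.2

Set dP/dt = 0 with P > 0: 0.0057V - 0.22 = 0, so V* = 0.22/0.0057 = 38.6.
Set dV/dt = 0 with V > 0: 0.52 - 0.0096P = 0, so P* = 0.52/0.0096 = 54.2.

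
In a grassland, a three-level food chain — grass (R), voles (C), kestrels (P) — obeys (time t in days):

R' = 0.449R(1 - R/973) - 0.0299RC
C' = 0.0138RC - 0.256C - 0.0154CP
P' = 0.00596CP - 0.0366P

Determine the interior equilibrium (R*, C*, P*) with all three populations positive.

R* ≈ 575, C* ≈ 6.14, P* ≈ 499

From dP/dt = 0: 0.00596C* = 0.0366, so C* = 6.14.
From dR/dt = 0: 0.449(1 - R*/973) = 0.0299·6.14, giving R* = 973·(1 - 0.409) = 575.
From dC/dt = 0: 0.0138·575 - 0.256 = 0.0154P*, so P* = 7.68/0.0154 = 499.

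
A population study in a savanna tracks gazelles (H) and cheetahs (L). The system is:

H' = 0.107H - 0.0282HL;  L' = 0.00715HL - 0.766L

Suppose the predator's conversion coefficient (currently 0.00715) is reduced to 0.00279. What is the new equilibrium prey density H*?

H* ≈ 275

At the interior fixed point, setting dL/dt = 0 with L > 0 fixes H* = (predator death rate)/(HL coefficient) — independent of the other coefficients.
With the change, H* = 0.766/0.00279 = 275; it rises from 107.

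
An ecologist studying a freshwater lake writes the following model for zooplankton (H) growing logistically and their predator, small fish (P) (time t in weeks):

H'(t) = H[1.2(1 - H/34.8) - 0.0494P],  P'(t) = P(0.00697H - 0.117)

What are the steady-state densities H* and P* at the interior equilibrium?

From dP/dt = 0 with P > 0: 0.00697H* = 0.117, so H* = 16.8.
Substitute into dH/dt = 0: 1.2(1 - 16.8/34.8) = 0.0494P*.
The bracket is 0.518, giving P* = 0.621/0.0494 = 12.6.

H* ≈ 16.8, P* ≈ 12.6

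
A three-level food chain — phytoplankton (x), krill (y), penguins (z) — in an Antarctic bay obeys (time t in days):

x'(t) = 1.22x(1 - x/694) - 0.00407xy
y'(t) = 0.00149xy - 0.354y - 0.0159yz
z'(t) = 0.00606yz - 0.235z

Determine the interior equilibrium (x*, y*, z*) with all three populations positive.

x* ≈ 604, y* ≈ 38.8, z* ≈ 34.4

From dz/dt = 0: 0.00606y* = 0.235, so y* = 38.8.
From dx/dt = 0: 1.22(1 - x*/694) = 0.00407·38.8, giving x* = 694·(1 - 0.129) = 604.
From dy/dt = 0: 0.00149·604 - 0.354 = 0.0159z*, so z* = 0.546/0.0159 = 34.4.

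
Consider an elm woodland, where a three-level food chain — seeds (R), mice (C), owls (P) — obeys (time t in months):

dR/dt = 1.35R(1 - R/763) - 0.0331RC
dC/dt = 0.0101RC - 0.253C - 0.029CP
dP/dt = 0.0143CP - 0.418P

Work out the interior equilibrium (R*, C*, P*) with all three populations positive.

R* ≈ 216, C* ≈ 29.2, P* ≈ 66.6

From dP/dt = 0: 0.0143C* = 0.418, so C* = 29.2.
From dR/dt = 0: 1.35(1 - R*/763) = 0.0331·29.2, giving R* = 763·(1 - 0.717) = 216.
From dC/dt = 0: 0.0101·216 - 0.253 = 0.029P*, so P* = 1.93/0.029 = 66.6.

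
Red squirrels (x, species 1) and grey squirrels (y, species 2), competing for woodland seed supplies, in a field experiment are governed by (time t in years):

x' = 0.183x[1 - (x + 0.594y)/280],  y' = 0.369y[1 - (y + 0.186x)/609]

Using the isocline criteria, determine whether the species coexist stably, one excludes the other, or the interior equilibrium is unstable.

Compare the nullcline intercepts: K1/α12 = 280/0.594 = 471 < K2 = 609; K2/α21 = 609/0.186 = 3270 > K1 = 280.
Since the inequalities point opposite ways, species 2 can invade but species 1 cannot.

species 2 excludes species 1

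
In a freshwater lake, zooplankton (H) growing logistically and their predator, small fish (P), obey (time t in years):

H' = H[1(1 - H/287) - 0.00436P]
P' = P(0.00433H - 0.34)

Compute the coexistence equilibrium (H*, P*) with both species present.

H* ≈ 78.5, P* ≈ 167

From dP/dt = 0 with P > 0: 0.00433H* = 0.34, so H* = 78.5.
Substitute into dH/dt = 0: 1(1 - 78.5/287) = 0.00436P*.
The bracket is 0.726, giving P* = 0.726/0.00436 = 167.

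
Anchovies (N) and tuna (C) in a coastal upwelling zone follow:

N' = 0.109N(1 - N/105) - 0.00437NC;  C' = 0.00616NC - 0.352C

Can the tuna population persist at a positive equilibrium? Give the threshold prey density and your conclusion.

Threshold N = 57.1; K > 57.1, so yes, the predator persists.

The predator equation gives dC/dt > 0 only when N > 0.352/0.00616 = 57.1.
Without the predator, N → K = 105. Since 105 > 57.1, the predator can invade and persist.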